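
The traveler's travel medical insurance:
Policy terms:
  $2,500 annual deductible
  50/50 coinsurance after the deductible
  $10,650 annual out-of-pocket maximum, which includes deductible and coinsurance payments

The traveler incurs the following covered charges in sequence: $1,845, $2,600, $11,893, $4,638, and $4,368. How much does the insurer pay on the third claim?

$5,946.50

Claim 1 ($1,845): all of it applies to the deductible. Traveler pays $1,845; OOP now $1,845. Insurer: $1,845 − $1,845 = $0.
Claim 2 ($2,600): deductible takes $655, $1,945 remains; 50% of $1,945 = $972.50. Traveler owes $1,627.50 (running OOP $3,472.50). Insurer: $2,600 − $1,627.50 = $972.50.
Claim 3 ($11,893): deductible already satisfied, so traveler's share is 50% × $11,893 = $5,946.50. Cost to traveler: $5,946.50. OOP to date $9,419. Plan pays $11,893 − $5,946.50 = $5,946.50.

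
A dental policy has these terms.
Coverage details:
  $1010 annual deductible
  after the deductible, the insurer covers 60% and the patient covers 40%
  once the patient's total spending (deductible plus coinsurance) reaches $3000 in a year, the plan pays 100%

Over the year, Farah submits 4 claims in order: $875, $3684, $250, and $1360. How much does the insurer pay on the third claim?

$150

#1 ($875): fully absorbed by the deductible. Patient pays $875; OOP now $875. Plan pays $875 − $875 = $0.
#2 ($3684): $135 finishes the deductible; $3549 goes to coinsurance; coinsurance $3549 × 40% = $1419.60. Patient pays $1554.60; OOP now $2429.60. Plan pays $3684 − $1554.60 = $2129.40.
#3 ($250): deductible already satisfied, so patient's share is 40% × $250 = $100. Patient owes $100 (running OOP $2529.60). Plan pays $250 − $100 = $150.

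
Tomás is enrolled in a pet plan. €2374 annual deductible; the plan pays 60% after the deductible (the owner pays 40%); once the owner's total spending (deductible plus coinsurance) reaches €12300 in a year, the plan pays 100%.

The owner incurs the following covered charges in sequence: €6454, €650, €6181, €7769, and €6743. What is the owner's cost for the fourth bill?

Bill 1, €6454: €2374 finishes the deductible; €4080 goes to coinsurance; owner's 40% is €1632. Owner pays €4006; OOP now €4006.
Bill 2, €650: deductible met; 40% of €650 = €260. Owner owes €260 (running OOP €4266).
Bill 3, €6181: 40% coinsurance on €6181 = €2472.40. Owner owes €2472.40 (running OOP €6738.40).
Bill 4, €7769: deductible met; 40% of €7769 = €3107.60. Cost to owner: €3107.60. OOP to date €9846.

€3107.60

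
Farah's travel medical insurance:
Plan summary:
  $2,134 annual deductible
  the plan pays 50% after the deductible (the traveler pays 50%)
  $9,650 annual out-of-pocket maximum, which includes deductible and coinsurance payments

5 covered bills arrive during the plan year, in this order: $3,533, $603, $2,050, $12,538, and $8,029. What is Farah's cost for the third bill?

Claim 1 — $3,533: $2,134 to deductible, leaving $1,399; 50% of $1,399 = $699.50. Traveler pays $2,833.50; OOP now $2,833.50.
Claim 2 — $603: 50% coinsurance on $603 = $301.50. Traveler owes $301.50 (running OOP $3,135).
Claim 3 — $2,050: 50% coinsurance on $2,050 = $1,025. Cost to traveler: $1,025. OOP to date $4,160.

$1,025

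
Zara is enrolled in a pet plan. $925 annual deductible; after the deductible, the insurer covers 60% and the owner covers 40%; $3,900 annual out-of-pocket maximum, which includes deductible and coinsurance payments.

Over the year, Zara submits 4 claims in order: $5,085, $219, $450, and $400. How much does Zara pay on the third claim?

Bill 1, $5,085: $925 finishes the deductible; $4,160 goes to coinsurance; coinsurance $4,160 × 40% = $1,664. Owner pays $2,589; OOP now $2,589.
Bill 2, $219: deductible already satisfied, so owner's share is 40% × $219 = $87.60. Cost to owner: $87.60. OOP to date $2,676.60.
Bill 3, $450: deductible already satisfied, so owner's share is 40% × $450 = $180. Cost to owner: $180. OOP to date $2,856.60.

$180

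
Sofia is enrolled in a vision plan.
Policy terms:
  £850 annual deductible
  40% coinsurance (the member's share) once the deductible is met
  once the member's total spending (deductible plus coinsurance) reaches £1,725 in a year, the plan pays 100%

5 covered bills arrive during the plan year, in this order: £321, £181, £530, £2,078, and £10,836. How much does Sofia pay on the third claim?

Claim 1 — £321: fully absorbed by the deductible. Member owes £321 (running OOP £321).
Claim 2 — £181: entire amount goes to the deductible. Member owes £181 (running OOP £502).
Claim 3 — £530: deductible takes £348, £182 remains; member's 40% is £72.80. Cost to member: £420.80. OOP to date £922.80.

£420.80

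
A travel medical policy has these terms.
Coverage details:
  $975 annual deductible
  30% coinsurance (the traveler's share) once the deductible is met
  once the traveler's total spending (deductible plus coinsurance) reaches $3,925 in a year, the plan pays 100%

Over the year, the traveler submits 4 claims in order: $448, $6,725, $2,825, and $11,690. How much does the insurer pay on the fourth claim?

$11,446.90

#1 ($448): all of it applies to the deductible. Cost to traveler: $448. OOP to date $448. Plan pays $448 − $448 = $0.
#2 ($6,725): $527 finishes the deductible; $6,198 goes to coinsurance; coinsurance $6,198 × 30% = $1,859.40. Cost to traveler: $2,386.40. OOP to date $2,834.40. Insurer: $6,725 − $2,386.40 = $4,338.60.
#3 ($2,825): deductible met; 30% of $2,825 = $847.50. Traveler owes $847.50 (running OOP $3,681.90). Plan pays $2,825 − $847.50 = $1,977.50.
#4 ($11,690): 30% coinsurance on $11,690 = $3,507. OOP would hit $7,188.90 > $3,925, so the cap limits the traveler to $3,925 − $3,681.90 = $243.10. Insurer: $11,690 − $243.10 = $11,446.90.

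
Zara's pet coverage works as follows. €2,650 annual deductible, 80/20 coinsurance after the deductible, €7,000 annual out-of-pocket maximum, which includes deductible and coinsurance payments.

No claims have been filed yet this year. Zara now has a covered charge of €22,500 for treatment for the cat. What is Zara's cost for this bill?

€6,620

Deductible not yet touched, so the first €2,650 of the bill goes to the deductible.
That leaves €22,500 − €2,650 = €19,850 for coinsurance.
20% of €19,850 = €3,970 falls to the owner.
That puts the owner's cost at €2,650 + €3,970 = €6,620 before any cap.
Total out-of-pocket so far would be €0 + €6,620 = €6,620, below the €7,000 cap — no reduction.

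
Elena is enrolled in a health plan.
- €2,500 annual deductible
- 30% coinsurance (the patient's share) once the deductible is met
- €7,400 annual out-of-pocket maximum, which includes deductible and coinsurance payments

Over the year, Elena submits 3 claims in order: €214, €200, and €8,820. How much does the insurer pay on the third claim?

Claim 1 (€214): all of it applies to the deductible. Cost to patient: €214. OOP to date €214. Insurer: €214 − €214 = €0.
Claim 2 (€200): fully absorbed by the deductible. Cost to patient: €200. OOP to date €414. Plan pays €200 − €200 = €0.
Claim 3 (€8,820): deductible takes €2,086, €6,734 remains; patient's 30% is €2,020.20. Cost to patient: €4,106.20. OOP to date €4,520.20. Insurer: €8,820 − €4,106.20 = €4,713.80.

€4,713.80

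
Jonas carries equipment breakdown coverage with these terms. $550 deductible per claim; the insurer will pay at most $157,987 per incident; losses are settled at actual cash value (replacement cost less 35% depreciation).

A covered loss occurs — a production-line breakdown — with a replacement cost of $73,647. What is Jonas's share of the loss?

$26,326.45

Actual cash value after 35% depreciation: $73,647 × 65% = $47,870.55.
Less the $550 deductible: $47,870.55 − $550 = $47,320.55.
$47,320.55 is within the $157,987 limit, so the insurer pays $47,320.55.
Business owner's share is the uncovered remainder: $73,647 − $47,320.55 = $26,326.45.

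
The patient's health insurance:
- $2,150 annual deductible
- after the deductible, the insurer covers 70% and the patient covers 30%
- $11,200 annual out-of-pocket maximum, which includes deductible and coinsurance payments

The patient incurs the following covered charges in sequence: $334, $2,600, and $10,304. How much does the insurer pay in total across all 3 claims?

Claim 1 ($334): fully absorbed by the deductible. Cost to patient: $334. OOP to date $334. Insurer: $334 − $334 = $0.
Claim 2 ($2,600): deductible takes $1,816, $784 remains; 30% of $784 = $235.20. Cost to patient: $2,051.20. OOP to date $2,385.20. Plan pays $2,600 − $2,051.20 = $548.80.
Claim 3 ($10,304): deductible met; 30% of $10,304 = $3,091.20. Patient pays $3,091.20; OOP now $5,476.40. Plan pays $10,304 − $3,091.20 = $7,212.80.
Insurer total = bills − patient's total = $13,238 − $5,476.40 = $7,761.60.

$7,761.60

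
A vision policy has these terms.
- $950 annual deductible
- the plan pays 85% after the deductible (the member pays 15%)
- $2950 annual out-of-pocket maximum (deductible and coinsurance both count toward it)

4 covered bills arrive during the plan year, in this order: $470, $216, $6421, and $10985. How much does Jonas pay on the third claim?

$1187.55

#1 ($470): all of it applies to the deductible. Cost to member: $470. OOP to date $470.
#2 ($216): all of it applies to the deductible. Member owes $216 (running OOP $686).
#3 ($6421): deductible takes $264, $6157 remains; 15% of $6157 = $923.55. Member owes $1187.55 (running OOP $1873.55).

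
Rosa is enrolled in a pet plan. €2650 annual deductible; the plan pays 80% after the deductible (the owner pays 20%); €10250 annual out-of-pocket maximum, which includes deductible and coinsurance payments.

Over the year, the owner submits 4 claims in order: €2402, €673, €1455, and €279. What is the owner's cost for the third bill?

#1 (€2402): fully absorbed by the deductible. Owner owes €2402 (running OOP €2402).
#2 (€673): deductible takes €248, €425 remains; 20% of €425 = €85. Owner pays €333; OOP now €2735.
#3 (€1455): deductible met; 20% of €1455 = €291. Cost to owner: €291. OOP to date €3026.

€291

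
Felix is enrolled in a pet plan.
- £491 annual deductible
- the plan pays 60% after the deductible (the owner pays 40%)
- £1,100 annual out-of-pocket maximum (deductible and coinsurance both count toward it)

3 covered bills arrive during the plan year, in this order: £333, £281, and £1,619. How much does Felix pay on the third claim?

£559.80

Claim 1 (£333): entire amount goes to the deductible. Owner owes £333 (running OOP £333).
Claim 2 (£281): £158 to deductible, leaving £123; coinsurance £123 × 40% = £49.20. Cost to owner: £207.20. OOP to date £540.20.
Claim 3 (£1,619): deductible already satisfied, so owner's share is 40% × £1,619 = £647.60. That would push OOP to £1,187.80, over the £1,100 cap, so owner pays £1,100 − £540.20 = £559.80.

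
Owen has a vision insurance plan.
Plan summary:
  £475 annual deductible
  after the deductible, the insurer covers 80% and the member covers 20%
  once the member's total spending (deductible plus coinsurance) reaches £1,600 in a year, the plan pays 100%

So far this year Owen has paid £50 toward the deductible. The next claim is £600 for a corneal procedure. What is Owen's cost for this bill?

£460

£50 of the £475 deductible is already met, leaving £425.
After the £425 deductible portion, £600 − £425 = £175 is subject to coinsurance.
Member's 20% share of £175 is £35.
Member responsibility before any cap: £425 + £35 = £460.
Cumulative spending £50 + £460 = £510 stays under the £1,600 maximum.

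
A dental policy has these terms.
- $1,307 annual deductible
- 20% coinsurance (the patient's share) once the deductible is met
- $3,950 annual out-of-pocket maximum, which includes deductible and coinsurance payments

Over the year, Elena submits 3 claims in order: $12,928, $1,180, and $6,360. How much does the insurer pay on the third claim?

Claim 1 — $12,928: deductible takes $1,307, $11,621 remains; patient's 20% is $2,324.20. Patient owes $3,631.20 (running OOP $3,631.20). Plan pays $12,928 − $3,631.20 = $9,296.80.
Claim 2 — $1,180: deductible met; 20% of $1,180 = $236. Patient owes $236 (running OOP $3,867.20). Plan pays $1,180 − $236 = $944.
Claim 3 — $6,360: deductible met; 20% of $6,360 = $1,272. Adding that to $3,867.20 gives $5,139.20, past the $3,950 cap; patient pays only $3,950 − $3,867.20 = $82.80. Plan pays $6,360 − $82.80 = $6,277.20.

$6,277.20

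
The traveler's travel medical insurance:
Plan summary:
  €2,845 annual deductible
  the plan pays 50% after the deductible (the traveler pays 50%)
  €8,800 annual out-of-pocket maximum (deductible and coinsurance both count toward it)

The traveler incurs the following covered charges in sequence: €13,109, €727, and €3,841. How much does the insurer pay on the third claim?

Claim 1 — €13,109: deductible takes €2,845, €10,264 remains; coinsurance €10,264 × 50% = €5,132. Traveler pays €7,977; OOP now €7,977. Plan pays €13,109 − €7,977 = €5,132.
Claim 2 — €727: deductible met; 50% of €727 = €363.50. Traveler owes €363.50 (running OOP €8,340.50). Plan pays €727 − €363.50 = €363.50.
Claim 3 — €3,841: 50% coinsurance on €3,841 = €1,920.50. Adding that to €8,340.50 gives €10,261, past the €8,800 cap; traveler pays only €8,800 − €8,340.50 = €459.50. Insurer: €3,841 − €459.50 = €3,381.50.

€3,381.50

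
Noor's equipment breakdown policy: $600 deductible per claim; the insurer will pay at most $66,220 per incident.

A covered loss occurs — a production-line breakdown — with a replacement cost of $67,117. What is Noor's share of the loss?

$897

After the deductible, $67,117 − $600 = $66,517 remains.
The $66,220 per-incident cap binds; insurer pays $66,220.
The business owner bears the rest of the original loss: $67,117 − $66,220 = $897.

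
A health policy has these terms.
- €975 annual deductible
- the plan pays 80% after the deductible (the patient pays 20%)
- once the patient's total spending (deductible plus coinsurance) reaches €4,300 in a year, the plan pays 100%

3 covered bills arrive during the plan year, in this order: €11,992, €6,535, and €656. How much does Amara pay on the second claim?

Bill 1, €11,992: €975 finishes the deductible; €11,017 goes to coinsurance; patient's 20% is €2,203.40. Cost to patient: €3,178.40. OOP to date €3,178.40.
Bill 2, €6,535: deductible already satisfied, so patient's share is 20% × €6,535 = €1,307. Adding that to €3,178.40 gives €4,485.40, past the €4,300 cap; patient pays only €4,300 − €3,178.40 = €1,121.60.

€1,121.60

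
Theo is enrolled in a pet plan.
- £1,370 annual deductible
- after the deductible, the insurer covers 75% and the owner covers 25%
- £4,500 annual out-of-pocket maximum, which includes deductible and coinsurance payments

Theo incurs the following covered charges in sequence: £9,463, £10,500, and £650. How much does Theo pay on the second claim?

Claim 1 (£9,463): £1,370 to deductible, leaving £8,093; 25% of £8,093 = £2,023.25. Owner pays £3,393.25; OOP now £3,393.25.
Claim 2 (£10,500): deductible already satisfied, so owner's share is 25% × £10,500 = £2,625. Adding that to £3,393.25 gives £6,018.25, past the £4,500 cap; owner pays only £4,500 − £3,393.25 = £1,106.75.

£1,106.75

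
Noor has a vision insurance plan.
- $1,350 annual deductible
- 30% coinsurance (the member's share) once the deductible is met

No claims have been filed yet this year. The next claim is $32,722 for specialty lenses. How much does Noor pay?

Deductible not yet touched, so the first $1,350 of the bill goes to the deductible.
After the $1,350 deductible portion, $32,722 − $1,350 = $31,372 is subject to coinsurance.
30% of $31,372 = $9,411.60 falls to the member.
Member responsibility: $1,350 + $9,411.60 = $10,761.60.

$10,761.60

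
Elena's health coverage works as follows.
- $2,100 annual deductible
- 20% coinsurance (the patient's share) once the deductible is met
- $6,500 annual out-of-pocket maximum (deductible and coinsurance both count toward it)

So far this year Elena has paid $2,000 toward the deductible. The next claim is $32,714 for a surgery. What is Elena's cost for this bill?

$4,500

$2,000 of the $2,100 deductible is already met, leaving $100.
After the $100 deductible portion, $32,714 − $100 = $32,614 is subject to coinsurance.
Coinsurance: $32,614 × 20% = $6,522.80.
Patient responsibility before any cap: $100 + $6,522.80 = $6,622.80.
That would bring total out-of-pocket to $8,622.80, past the $6,500 cap. The patient is capped at $6,500 − $2,000 = $4,500 on this claim.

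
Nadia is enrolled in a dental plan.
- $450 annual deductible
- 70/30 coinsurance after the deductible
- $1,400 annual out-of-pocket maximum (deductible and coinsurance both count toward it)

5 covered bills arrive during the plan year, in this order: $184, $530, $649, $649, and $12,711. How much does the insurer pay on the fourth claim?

Bill 1, $184: all of it applies to the deductible. Cost to patient: $184. OOP to date $184. Insurer: $184 − $184 = $0.
Bill 2, $530: $266 to deductible, leaving $264; patient's 30% is $79.20. Patient owes $345.20 (running OOP $529.20). Insurer: $530 − $345.20 = $184.80.
Bill 3, $649: deductible met; 30% of $649 = $194.70. Patient pays $194.70; OOP now $723.90. Plan pays $649 − $194.70 = $454.30.
Bill 4, $649: deductible already satisfied, so patient's share is 30% × $649 = $194.70. Patient pays $194.70; OOP now $918.60. Plan pays $649 − $194.70 = $454.30.

$454.30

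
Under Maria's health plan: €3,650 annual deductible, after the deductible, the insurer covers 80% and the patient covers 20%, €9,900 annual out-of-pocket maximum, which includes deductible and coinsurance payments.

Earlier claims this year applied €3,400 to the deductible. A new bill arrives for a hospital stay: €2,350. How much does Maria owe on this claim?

Deductible still to meet: €3,650 − €3,400 = €250.
After the €250 deductible portion, €2,350 − €250 = €2,100 is subject to coinsurance.
20% of €2,100 = €420 falls to the patient.
So the patient owes €250 + €420 = €670 before any cap.
Cumulative spending €3,400 + €670 = €4,070 stays under the €9,900 maximum.

€670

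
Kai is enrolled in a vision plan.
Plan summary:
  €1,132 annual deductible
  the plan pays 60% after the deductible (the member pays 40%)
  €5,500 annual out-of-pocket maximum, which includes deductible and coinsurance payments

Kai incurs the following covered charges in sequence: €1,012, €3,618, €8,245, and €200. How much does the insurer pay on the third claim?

€5,276.20

Claim 1 — €1,012: fully absorbed by the deductible. Member owes €1,012 (running OOP €1,012). Insurer: €1,012 − €1,012 = €0.
Claim 2 — €3,618: €120 to deductible, leaving €3,498; member's 40% is €1,399.20. Cost to member: €1,519.20. OOP to date €2,531.20. Insurer: €3,618 − €1,519.20 = €2,098.80.
Claim 3 — €8,245: deductible already satisfied, so member's share is 40% × €8,245 = €3,298. OOP would hit €5,829.20 > €5,500, so the cap limits the member to €5,500 − €2,531.20 = €2,968.80. Plan pays €8,245 − €2,968.80 = €5,276.20.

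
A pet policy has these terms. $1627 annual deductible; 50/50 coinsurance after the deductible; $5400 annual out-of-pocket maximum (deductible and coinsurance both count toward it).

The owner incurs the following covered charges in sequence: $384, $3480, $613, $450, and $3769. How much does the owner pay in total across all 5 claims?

$5161.50

#1 ($384): fully absorbed by the deductible. Cost to owner: $384. OOP to date $384.
#2 ($3480): $1243 to deductible, leaving $2237; coinsurance $2237 × 50% = $1118.50. Cost to owner: $2361.50. OOP to date $2745.50.
#3 ($613): 50% coinsurance on $613 = $306.50. Owner pays $306.50; OOP now $3052.
#4 ($450): deductible already satisfied, so owner's share is 50% × $450 = $225. Owner pays $225; OOP now $3277.
#5 ($3769): 50% coinsurance on $3769 = $1884.50. Owner pays $1884.50; OOP now $5161.50.
Summing the owner's payments: $384 + $2361.50 + $306.50 + $225 + $1884.50 = $5161.50.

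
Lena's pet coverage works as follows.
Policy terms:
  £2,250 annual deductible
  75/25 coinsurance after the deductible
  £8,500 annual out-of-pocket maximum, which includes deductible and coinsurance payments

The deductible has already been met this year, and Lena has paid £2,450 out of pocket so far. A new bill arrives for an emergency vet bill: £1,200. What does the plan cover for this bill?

With the deductible met, the entire £1,200 is subject to coinsurance.
25% of £1,200 = £300 falls to the owner.
Year-to-date out-of-pocket becomes £2,450 + £300 = £2,750, still under the £8,500 maximum, so no cap applies.
The plan picks up £1,200 − £300 = £900.

£900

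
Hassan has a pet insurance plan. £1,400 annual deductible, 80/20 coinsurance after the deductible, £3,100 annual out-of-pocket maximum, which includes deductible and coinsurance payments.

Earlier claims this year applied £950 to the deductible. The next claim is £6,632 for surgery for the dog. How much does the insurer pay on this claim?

£4,945.60

£950 of the £1,400 deductible is already met, leaving £450.
The remaining £6,182 (= £6,632 − £450) moves to coinsurance.
Owner's 20% share of £6,182 is £1,236.40.
Owner responsibility before any cap: £450 + £1,236.40 = £1,686.40.
Year-to-date out-of-pocket becomes £950 + £1,686.40 = £2,636.40, still under the £3,100 maximum, so no cap applies.
Insurer pays the balance: £6,632 − £1,686.40 = £4,945.60.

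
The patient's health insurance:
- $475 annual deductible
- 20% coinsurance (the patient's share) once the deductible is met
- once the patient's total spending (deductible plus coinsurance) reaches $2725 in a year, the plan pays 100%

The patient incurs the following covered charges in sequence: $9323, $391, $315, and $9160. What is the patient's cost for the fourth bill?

Bill 1, $9323: deductible takes $475, $8848 remains; 20% of $8848 = $1769.60. Patient owes $2244.60 (running OOP $2244.60).
Bill 2, $391: deductible already satisfied, so patient's share is 20% × $391 = $78.20. Cost to patient: $78.20. OOP to date $2322.80.
Bill 3, $315: 20% coinsurance on $315 = $63. Cost to patient: $63. OOP to date $2385.80.
Bill 4, $9160: deductible met; 20% of $9160 = $1832. OOP would hit $4217.80 > $2725, so the cap limits the patient to $2725 − $2385.80 = $339.20.

$339.20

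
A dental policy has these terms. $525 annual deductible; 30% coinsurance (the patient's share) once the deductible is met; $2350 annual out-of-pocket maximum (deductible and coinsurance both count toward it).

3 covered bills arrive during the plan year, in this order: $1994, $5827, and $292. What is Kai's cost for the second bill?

$1384.30

Claim 1 ($1994): $525 to deductible, leaving $1469; coinsurance $1469 × 30% = $440.70. Patient pays $965.70; OOP now $965.70.
Claim 2 ($5827): deductible already satisfied, so patient's share is 30% × $5827 = $1748.10. Adding that to $965.70 gives $2713.80, past the $2350 cap; patient pays only $2350 − $965.70 = $1384.30.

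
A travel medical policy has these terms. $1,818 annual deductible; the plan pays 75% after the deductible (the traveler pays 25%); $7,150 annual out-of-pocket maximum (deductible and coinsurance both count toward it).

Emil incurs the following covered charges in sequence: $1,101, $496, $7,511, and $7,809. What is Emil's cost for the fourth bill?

$1,952.25

Claim 1 ($1,101): entire amount goes to the deductible. Traveler owes $1,101 (running OOP $1,101).
Claim 2 ($496): all of it applies to the deductible. Traveler pays $496; OOP now $1,597.
Claim 3 ($7,511): $221 to deductible, leaving $7,290; coinsurance $7,290 × 25% = $1,822.50. Traveler pays $2,043.50; OOP now $3,640.50.
Claim 4 ($7,809): 25% coinsurance on $7,809 = $1,952.25. Cost to traveler: $1,952.25. OOP to date $5,592.75.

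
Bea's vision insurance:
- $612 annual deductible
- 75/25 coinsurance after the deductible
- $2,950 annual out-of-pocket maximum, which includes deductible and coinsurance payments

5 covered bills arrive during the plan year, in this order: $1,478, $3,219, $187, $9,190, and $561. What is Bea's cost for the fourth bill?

$1,270

Bill 1, $1,478: $612 to deductible, leaving $866; member's 25% is $216.50. Cost to member: $828.50. OOP to date $828.50.
Bill 2, $3,219: deductible met; 25% of $3,219 = $804.75. Cost to member: $804.75. OOP to date $1,633.25.
Bill 3, $187: deductible already satisfied, so member's share is 25% × $187 = $46.75. Member pays $46.75; OOP now $1,680.
Bill 4, $9,190: deductible met; 25% of $9,190 = $2,297.50. Adding that to $1,680 gives $3,977.50, past the $2,950 cap; member pays only $2,950 − $1,680 = $1,270.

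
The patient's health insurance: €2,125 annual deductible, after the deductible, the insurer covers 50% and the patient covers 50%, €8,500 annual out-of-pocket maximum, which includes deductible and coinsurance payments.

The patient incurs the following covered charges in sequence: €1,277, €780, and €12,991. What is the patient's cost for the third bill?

€6,443

Claim 1 (€1,277): all of it applies to the deductible. Patient pays €1,277; OOP now €1,277.
Claim 2 (€780): entire amount goes to the deductible. Patient pays €780; OOP now €2,057.
Claim 3 (€12,991): €68 finishes the deductible; €12,923 goes to coinsurance; coinsurance €12,923 × 50% = €6,461.50. Together that's €68 + €6,461.50 = €6,529.50. Adding that to €2,057 gives €8,586.50, past the €8,500 cap; patient pays only €8,500 − €2,057 = €6,443.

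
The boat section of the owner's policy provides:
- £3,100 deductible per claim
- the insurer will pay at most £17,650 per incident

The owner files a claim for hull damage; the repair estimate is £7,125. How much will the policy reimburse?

£4,025

Less the £3,100 deductible: £7,125 − £3,100 = £4,025.
£4,025 is within the £17,650 limit, so the insurer pays £4,025.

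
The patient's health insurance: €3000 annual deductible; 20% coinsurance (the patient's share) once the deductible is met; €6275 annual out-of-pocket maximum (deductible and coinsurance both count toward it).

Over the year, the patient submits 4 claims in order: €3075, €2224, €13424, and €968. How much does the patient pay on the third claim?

€2684.80

Claim 1 — €3075: €3000 to deductible, leaving €75; patient's 20% is €15. Patient owes €3015 (running OOP €3015).
Claim 2 — €2224: deductible met; 20% of €2224 = €444.80. Cost to patient: €444.80. OOP to date €3459.80.
Claim 3 — €13424: 20% coinsurance on €13424 = €2684.80. Patient pays €2684.80; OOP now €6144.60.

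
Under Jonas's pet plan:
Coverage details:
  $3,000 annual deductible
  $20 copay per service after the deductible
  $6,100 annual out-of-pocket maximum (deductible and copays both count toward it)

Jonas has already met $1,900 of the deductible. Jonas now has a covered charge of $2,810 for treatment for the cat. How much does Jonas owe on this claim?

$1,120

$1,900 of the $3,000 deductible is already met, leaving $1,100.
That leaves $2,810 − $1,100 = $1,710 for the copay.
Copay on this service: $20.
That puts the owner's cost at $1,100 + $20 = $1,120 before any cap.
Total out-of-pocket so far would be $1,900 + $1,120 = $3,020, below the $6,100 cap — no reduction.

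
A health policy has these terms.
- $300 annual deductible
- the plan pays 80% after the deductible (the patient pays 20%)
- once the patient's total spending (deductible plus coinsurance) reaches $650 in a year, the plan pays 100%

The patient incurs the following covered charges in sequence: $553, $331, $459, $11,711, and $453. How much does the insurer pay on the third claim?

$367.20

Claim 1 — $553: $300 to deductible, leaving $253; coinsurance $253 × 20% = $50.60. Cost to patient: $350.60. OOP to date $350.60. Insurer: $553 − $350.60 = $202.40.
Claim 2 — $331: deductible already satisfied, so patient's share is 20% × $331 = $66.20. Cost to patient: $66.20. OOP to date $416.80. Plan pays $331 − $66.20 = $264.80.
Claim 3 — $459: deductible already satisfied, so patient's share is 20% × $459 = $91.80. Patient owes $91.80 (running OOP $508.60). Plan pays $459 − $91.80 = $367.20.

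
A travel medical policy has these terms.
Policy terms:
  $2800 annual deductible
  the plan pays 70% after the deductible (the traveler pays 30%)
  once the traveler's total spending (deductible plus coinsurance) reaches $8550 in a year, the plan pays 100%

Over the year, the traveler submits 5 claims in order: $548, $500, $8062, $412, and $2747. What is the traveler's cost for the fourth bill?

$123.60

Claim 1 — $548: entire amount goes to the deductible. Cost to traveler: $548. OOP to date $548.
Claim 2 — $500: fully absorbed by the deductible. Cost to traveler: $500. OOP to date $1048.
Claim 3 — $8062: deductible takes $1752, $6310 remains; traveler's 30% is $1893. Cost to traveler: $3645. OOP to date $4693.
Claim 4 — $412: deductible already satisfied, so traveler's share is 30% × $412 = $123.60. Traveler owes $123.60 (running OOP $4816.60).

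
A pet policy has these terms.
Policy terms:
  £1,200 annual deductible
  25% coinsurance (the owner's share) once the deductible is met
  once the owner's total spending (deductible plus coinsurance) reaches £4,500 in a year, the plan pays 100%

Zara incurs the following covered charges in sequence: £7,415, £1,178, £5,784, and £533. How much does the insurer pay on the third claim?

£4,338

#1 (£7,415): £1,200 finishes the deductible; £6,215 goes to coinsurance; owner's 25% is £1,553.75. Owner owes £2,753.75 (running OOP £2,753.75). Plan pays £7,415 − £2,753.75 = £4,661.25.
#2 (£1,178): deductible met; 25% of £1,178 = £294.50. Cost to owner: £294.50. OOP to date £3,048.25. Insurer: £1,178 − £294.50 = £883.50.
#3 (£5,784): deductible already satisfied, so owner's share is 25% × £5,784 = £1,446. Owner owes £1,446 (running OOP £4,494.25). Plan pays £5,784 − £1,446 = £4,338.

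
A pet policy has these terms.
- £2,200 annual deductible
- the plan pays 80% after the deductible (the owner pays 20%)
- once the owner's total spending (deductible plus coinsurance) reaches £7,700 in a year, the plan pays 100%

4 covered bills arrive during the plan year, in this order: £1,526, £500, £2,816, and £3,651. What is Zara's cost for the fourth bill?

£730.20

Claim 1 (£1,526): entire amount goes to the deductible. Owner pays £1,526; OOP now £1,526.
Claim 2 (£500): entire amount goes to the deductible. Cost to owner: £500. OOP to date £2,026.
Claim 3 (£2,816): £174 finishes the deductible; £2,642 goes to coinsurance; owner's 20% is £528.40. Owner owes £702.40 (running OOP £2,728.40).
Claim 4 (£3,651): 20% coinsurance on £3,651 = £730.20. Owner pays £730.20; OOP now £3,458.60.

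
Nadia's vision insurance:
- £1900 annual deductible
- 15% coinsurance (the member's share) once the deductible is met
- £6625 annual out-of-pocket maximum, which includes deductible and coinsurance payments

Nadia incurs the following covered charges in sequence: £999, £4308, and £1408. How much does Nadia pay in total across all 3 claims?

£2622.25

#1 (£999): fully absorbed by the deductible. Cost to member: £999. OOP to date £999.
#2 (£4308): deductible takes £901, £3407 remains; 15% of £3407 = £511.05. Member owes £1412.05 (running OOP £2411.05).
#3 (£1408): 15% coinsurance on £1408 = £211.20. Cost to member: £211.20. OOP to date £2622.25.
Total paid by the member: £999 + £1412.05 + £211.20 = £2622.25.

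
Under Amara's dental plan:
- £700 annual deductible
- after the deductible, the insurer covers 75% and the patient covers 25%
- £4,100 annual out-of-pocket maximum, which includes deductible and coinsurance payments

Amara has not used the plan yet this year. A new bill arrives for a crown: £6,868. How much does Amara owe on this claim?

£2,242

Deductible not yet touched, so the first £700 of the bill goes to the deductible.
After the £700 deductible portion, £6,868 − £700 = £6,168 is subject to coinsurance.
25% of £6,168 = £1,542 falls to the patient.
That puts the patient's cost at £700 + £1,542 = £2,242 before any cap.
Year-to-date out-of-pocket becomes £0 + £2,242 = £2,242, still under the £4,100 maximum, so no cap applies.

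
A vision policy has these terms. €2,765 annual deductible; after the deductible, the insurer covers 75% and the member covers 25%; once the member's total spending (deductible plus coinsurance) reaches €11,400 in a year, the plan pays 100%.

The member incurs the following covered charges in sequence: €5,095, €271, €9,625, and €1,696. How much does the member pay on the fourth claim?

€424

Bill 1, €5,095: deductible takes €2,765, €2,330 remains; 25% of €2,330 = €582.50. Member pays €3,347.50; OOP now €3,347.50.
Bill 2, €271: deductible already satisfied, so member's share is 25% × €271 = €67.75. Member owes €67.75 (running OOP €3,415.25).
Bill 3, €9,625: 25% coinsurance on €9,625 = €2,406.25. Member pays €2,406.25; OOP now €5,821.50.
Bill 4, €1,696: 25% coinsurance on €1,696 = €424. Cost to member: €424. OOP to date €6,245.50.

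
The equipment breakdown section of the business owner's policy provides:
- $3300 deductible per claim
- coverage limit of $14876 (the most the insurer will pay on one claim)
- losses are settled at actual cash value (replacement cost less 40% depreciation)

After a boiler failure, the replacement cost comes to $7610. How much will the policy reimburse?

At 40% depreciation, ACV = $7610 − $3044 = $4566.
Subtract the deductible: $4566 − $3300 = $1266.
$1266 is within the $14876 limit, so the insurer pays $1266.

$1266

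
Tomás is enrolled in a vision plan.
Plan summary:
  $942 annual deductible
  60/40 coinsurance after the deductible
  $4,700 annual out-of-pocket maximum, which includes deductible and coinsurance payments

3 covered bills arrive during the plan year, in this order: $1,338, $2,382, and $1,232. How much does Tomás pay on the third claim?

Bill 1, $1,338: $942 to deductible, leaving $396; member's 40% is $158.40. Member pays $1,100.40; OOP now $1,100.40.
Bill 2, $2,382: deductible already satisfied, so member's share is 40% × $2,382 = $952.80. Cost to member: $952.80. OOP to date $2,053.20.
Bill 3, $1,232: deductible already satisfied, so member's share is 40% × $1,232 = $492.80. Member pays $492.80; OOP now $2,546.

$492.80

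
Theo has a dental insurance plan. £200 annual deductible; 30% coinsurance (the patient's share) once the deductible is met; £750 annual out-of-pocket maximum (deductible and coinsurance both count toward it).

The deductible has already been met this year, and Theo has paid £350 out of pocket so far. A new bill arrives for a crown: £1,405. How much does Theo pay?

£400

The deductible is already satisfied, so the full bill goes to coinsurance.
Patient's 30% share of £1,405 is £421.50.
That would bring total out-of-pocket to £771.50, past the £750 cap. The patient is capped at £750 − £350 = £400 on this claim.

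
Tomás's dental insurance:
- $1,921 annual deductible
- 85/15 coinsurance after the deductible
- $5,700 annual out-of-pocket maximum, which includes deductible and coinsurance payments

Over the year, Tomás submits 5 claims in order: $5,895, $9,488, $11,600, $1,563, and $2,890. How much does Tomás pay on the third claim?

Claim 1 — $5,895: $1,921 to deductible, leaving $3,974; coinsurance $3,974 × 15% = $596.10. Patient owes $2,517.10 (running OOP $2,517.10).
Claim 2 — $9,488: deductible met; 15% of $9,488 = $1,423.20. Cost to patient: $1,423.20. OOP to date $3,940.30.
Claim 3 — $11,600: 15% coinsurance on $11,600 = $1,740. Patient owes $1,740 (running OOP $5,680.30).

$1,740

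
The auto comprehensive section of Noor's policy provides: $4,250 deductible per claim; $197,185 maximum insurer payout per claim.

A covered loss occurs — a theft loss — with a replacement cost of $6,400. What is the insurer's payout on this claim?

$2,150

After the deductible, $6,400 − $4,250 = $2,150 remains.
$2,150 ≤ $197,185, so the limit doesn't bind; insurer pays $2,150.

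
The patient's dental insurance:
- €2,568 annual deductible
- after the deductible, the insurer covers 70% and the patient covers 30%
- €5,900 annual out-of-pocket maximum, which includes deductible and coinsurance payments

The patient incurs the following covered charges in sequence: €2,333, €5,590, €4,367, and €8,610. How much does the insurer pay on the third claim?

Claim 1 (€2,333): all of it applies to the deductible. Patient pays €2,333; OOP now €2,333. Plan pays €2,333 − €2,333 = €0.
Claim 2 (€5,590): deductible takes €235, €5,355 remains; patient's 30% is €1,606.50. Patient owes €1,841.50 (running OOP €4,174.50). Plan pays €5,590 − €1,841.50 = €3,748.50.
Claim 3 (€4,367): deductible met; 30% of €4,367 = €1,310.10. Patient owes €1,310.10 (running OOP €5,484.60). Plan pays €4,367 − €1,310.10 = €3,056.90.

€3,056.90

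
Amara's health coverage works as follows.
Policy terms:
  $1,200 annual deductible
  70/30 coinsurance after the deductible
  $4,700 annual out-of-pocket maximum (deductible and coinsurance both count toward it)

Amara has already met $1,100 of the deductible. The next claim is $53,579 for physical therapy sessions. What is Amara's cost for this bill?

$3,600

$1,100 of the $1,200 deductible is already met, leaving $100.
The remaining $53,479 (= $53,579 − $100) moves to coinsurance.
30% of $53,479 = $16,043.70 falls to the patient.
So the patient owes $100 + $16,043.70 = $16,143.70 before any cap.
That would bring total out-of-pocket to $17,243.70, past the $4,700 cap. The patient is capped at $4,700 − $1,100 = $3,600 on this claim.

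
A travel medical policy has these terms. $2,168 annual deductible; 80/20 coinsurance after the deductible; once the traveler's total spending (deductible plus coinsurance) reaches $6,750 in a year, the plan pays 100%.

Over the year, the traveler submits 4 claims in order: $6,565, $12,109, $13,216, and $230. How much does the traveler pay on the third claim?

#1 ($6,565): $2,168 to deductible, leaving $4,397; traveler's 20% is $879.40. Cost to traveler: $3,047.40. OOP to date $3,047.40.
#2 ($12,109): deductible met; 20% of $12,109 = $2,421.80. Cost to traveler: $2,421.80. OOP to date $5,469.20.
#3 ($13,216): deductible already satisfied, so traveler's share is 20% × $13,216 = $2,643.20. OOP would hit $8,112.40 > $6,750, so the cap limits the traveler to $6,750 − $5,469.20 = $1,280.80.

$1,280.80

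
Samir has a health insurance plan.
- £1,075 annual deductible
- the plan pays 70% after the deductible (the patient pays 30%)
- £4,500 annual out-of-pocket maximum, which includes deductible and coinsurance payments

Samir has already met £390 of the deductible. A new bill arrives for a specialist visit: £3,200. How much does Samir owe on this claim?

£1,439.50

£390 of the £1,075 deductible is already met, leaving £685.
After the £685 deductible portion, £3,200 − £685 = £2,515 is subject to coinsurance.
30% of £2,515 = £754.50 falls to the patient.
Patient responsibility before any cap: £685 + £754.50 = £1,439.50.
Year-to-date out-of-pocket becomes £390 + £1,439.50 = £1,829.50, still under the £4,500 maximum, so no cap applies.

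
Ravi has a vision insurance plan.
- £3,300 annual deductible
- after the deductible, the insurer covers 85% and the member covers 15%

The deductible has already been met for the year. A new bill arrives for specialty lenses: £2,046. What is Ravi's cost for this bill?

£306.90

The deductible is already satisfied, so the full bill goes to coinsurance.
15% of £2,046 = £306.90 falls to the member.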